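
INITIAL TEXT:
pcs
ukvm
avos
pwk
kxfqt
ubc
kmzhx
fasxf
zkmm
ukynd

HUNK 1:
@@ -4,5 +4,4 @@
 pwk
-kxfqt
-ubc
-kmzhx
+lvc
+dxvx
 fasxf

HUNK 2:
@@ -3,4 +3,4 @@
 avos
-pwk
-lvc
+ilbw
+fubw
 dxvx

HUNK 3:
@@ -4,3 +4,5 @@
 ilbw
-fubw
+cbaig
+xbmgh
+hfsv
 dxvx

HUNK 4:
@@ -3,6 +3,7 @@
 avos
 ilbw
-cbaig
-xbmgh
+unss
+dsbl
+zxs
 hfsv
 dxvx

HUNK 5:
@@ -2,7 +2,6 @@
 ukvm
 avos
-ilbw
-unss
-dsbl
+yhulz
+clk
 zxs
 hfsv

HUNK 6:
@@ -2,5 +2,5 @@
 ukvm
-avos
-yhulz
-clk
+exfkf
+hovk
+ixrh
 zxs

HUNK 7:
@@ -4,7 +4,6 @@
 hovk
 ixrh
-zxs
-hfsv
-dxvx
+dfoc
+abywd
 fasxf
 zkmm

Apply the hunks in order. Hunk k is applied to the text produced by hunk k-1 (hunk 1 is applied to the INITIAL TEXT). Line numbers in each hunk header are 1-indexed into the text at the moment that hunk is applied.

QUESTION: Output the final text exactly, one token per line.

Hunk 1: at line 4 remove [kxfqt,ubc,kmzhx] add [lvc,dxvx] -> 9 lines: pcs ukvm avos pwk lvc dxvx fasxf zkmm ukynd
Hunk 2: at line 3 remove [pwk,lvc] add [ilbw,fubw] -> 9 lines: pcs ukvm avos ilbw fubw dxvx fasxf zkmm ukynd
Hunk 3: at line 4 remove [fubw] add [cbaig,xbmgh,hfsv] -> 11 lines: pcs ukvm avos ilbw cbaig xbmgh hfsv dxvx fasxf zkmm ukynd
Hunk 4: at line 3 remove [cbaig,xbmgh] add [unss,dsbl,zxs] -> 12 lines: pcs ukvm avos ilbw unss dsbl zxs hfsv dxvx fasxf zkmm ukynd
Hunk 5: at line 2 remove [ilbw,unss,dsbl] add [yhulz,clk] -> 11 lines: pcs ukvm avos yhulz clk zxs hfsv dxvx fasxf zkmm ukynd
Hunk 6: at line 2 remove [avos,yhulz,clk] add [exfkf,hovk,ixrh] -> 11 lines: pcs ukvm exfkf hovk ixrh zxs hfsv dxvx fasxf zkmm ukynd
Hunk 7: at line 4 remove [zxs,hfsv,dxvx] add [dfoc,abywd] -> 10 lines: pcs ukvm exfkf hovk ixrh dfoc abywd fasxf zkmm ukynd

Answer: pcs
ukvm
exfkf
hovk
ixrh
dfoc
abywd
fasxf
zkmm
ukynd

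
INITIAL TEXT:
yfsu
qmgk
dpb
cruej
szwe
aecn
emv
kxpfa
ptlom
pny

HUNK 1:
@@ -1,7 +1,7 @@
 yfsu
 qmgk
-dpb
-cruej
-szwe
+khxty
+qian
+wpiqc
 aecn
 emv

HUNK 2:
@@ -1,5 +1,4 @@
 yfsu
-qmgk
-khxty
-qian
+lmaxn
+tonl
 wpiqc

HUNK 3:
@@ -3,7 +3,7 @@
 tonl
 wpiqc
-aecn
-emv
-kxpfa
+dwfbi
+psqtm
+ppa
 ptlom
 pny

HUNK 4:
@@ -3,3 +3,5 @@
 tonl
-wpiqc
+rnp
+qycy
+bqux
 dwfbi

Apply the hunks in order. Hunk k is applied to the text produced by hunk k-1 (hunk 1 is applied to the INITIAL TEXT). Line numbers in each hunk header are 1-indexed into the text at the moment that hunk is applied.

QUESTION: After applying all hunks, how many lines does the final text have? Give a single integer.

Answer: 11

Derivation:
Hunk 1: at line 1 remove [dpb,cruej,szwe] add [khxty,qian,wpiqc] -> 10 lines: yfsu qmgk khxty qian wpiqc aecn emv kxpfa ptlom pny
Hunk 2: at line 1 remove [qmgk,khxty,qian] add [lmaxn,tonl] -> 9 lines: yfsu lmaxn tonl wpiqc aecn emv kxpfa ptlom pny
Hunk 3: at line 3 remove [aecn,emv,kxpfa] add [dwfbi,psqtm,ppa] -> 9 lines: yfsu lmaxn tonl wpiqc dwfbi psqtm ppa ptlom pny
Hunk 4: at line 3 remove [wpiqc] add [rnp,qycy,bqux] -> 11 lines: yfsu lmaxn tonl rnp qycy bqux dwfbi psqtm ppa ptlom pny
Final line count: 11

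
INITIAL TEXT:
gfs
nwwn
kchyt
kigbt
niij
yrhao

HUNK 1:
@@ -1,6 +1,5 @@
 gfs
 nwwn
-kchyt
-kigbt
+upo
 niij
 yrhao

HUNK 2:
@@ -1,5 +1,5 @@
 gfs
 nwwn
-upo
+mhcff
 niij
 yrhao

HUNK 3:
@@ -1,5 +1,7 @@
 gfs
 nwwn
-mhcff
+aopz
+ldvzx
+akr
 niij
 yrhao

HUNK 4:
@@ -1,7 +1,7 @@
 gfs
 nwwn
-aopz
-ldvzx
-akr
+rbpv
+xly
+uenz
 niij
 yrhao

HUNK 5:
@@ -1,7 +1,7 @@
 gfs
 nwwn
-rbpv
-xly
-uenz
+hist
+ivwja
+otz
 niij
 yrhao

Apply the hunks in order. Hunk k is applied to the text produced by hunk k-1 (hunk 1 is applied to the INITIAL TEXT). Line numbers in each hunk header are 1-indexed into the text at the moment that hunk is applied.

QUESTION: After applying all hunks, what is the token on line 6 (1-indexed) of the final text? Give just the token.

Answer: niij

Derivation:
Hunk 1: at line 1 remove [kchyt,kigbt] add [upo] -> 5 lines: gfs nwwn upo niij yrhao
Hunk 2: at line 1 remove [upo] add [mhcff] -> 5 lines: gfs nwwn mhcff niij yrhao
Hunk 3: at line 1 remove [mhcff] add [aopz,ldvzx,akr] -> 7 lines: gfs nwwn aopz ldvzx akr niij yrhao
Hunk 4: at line 1 remove [aopz,ldvzx,akr] add [rbpv,xly,uenz] -> 7 lines: gfs nwwn rbpv xly uenz niij yrhao
Hunk 5: at line 1 remove [rbpv,xly,uenz] add [hist,ivwja,otz] -> 7 lines: gfs nwwn hist ivwja otz niij yrhao
Final line 6: niij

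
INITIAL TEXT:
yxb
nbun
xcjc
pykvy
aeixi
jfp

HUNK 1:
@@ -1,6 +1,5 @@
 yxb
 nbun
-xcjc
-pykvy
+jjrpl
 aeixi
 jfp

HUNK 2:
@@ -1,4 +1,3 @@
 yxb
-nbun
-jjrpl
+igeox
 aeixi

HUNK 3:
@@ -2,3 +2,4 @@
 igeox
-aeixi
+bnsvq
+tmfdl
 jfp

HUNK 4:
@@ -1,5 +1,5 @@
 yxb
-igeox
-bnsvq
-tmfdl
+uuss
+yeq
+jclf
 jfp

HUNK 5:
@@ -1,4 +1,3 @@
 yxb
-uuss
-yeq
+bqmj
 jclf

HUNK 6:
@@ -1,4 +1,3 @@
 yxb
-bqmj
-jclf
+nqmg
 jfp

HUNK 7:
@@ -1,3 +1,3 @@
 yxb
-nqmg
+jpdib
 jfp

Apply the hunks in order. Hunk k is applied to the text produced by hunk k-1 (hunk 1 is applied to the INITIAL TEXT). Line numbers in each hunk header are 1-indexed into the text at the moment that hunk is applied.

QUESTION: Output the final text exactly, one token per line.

Answer: yxb
jpdib
jfp

Derivation:
Hunk 1: at line 1 remove [xcjc,pykvy] add [jjrpl] -> 5 lines: yxb nbun jjrpl aeixi jfp
Hunk 2: at line 1 remove [nbun,jjrpl] add [igeox] -> 4 lines: yxb igeox aeixi jfp
Hunk 3: at line 2 remove [aeixi] add [bnsvq,tmfdl] -> 5 lines: yxb igeox bnsvq tmfdl jfp
Hunk 4: at line 1 remove [igeox,bnsvq,tmfdl] add [uuss,yeq,jclf] -> 5 lines: yxb uuss yeq jclf jfp
Hunk 5: at line 1 remove [uuss,yeq] add [bqmj] -> 4 lines: yxb bqmj jclf jfp
Hunk 6: at line 1 remove [bqmj,jclf] add [nqmg] -> 3 lines: yxb nqmg jfp
Hunk 7: at line 1 remove [nqmg] add [jpdib] -> 3 lines: yxb jpdib jfp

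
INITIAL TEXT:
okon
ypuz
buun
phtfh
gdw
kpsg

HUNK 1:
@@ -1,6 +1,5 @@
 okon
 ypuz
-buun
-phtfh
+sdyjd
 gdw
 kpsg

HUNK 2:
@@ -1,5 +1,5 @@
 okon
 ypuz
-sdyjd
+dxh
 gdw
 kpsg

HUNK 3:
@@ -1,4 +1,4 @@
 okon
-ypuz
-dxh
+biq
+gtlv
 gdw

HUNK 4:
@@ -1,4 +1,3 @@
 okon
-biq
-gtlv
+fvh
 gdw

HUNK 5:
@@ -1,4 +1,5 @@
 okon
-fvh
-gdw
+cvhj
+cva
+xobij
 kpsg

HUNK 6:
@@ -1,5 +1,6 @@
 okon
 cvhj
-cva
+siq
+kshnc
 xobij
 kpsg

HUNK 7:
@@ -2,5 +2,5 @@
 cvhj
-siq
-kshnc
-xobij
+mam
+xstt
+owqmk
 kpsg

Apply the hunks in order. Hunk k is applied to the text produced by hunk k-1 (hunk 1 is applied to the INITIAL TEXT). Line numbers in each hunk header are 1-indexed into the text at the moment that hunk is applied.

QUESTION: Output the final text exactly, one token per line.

Answer: okon
cvhj
mam
xstt
owqmk
kpsg

Derivation:
Hunk 1: at line 1 remove [buun,phtfh] add [sdyjd] -> 5 lines: okon ypuz sdyjd gdw kpsg
Hunk 2: at line 1 remove [sdyjd] add [dxh] -> 5 lines: okon ypuz dxh gdw kpsg
Hunk 3: at line 1 remove [ypuz,dxh] add [biq,gtlv] -> 5 lines: okon biq gtlv gdw kpsg
Hunk 4: at line 1 remove [biq,gtlv] add [fvh] -> 4 lines: okon fvh gdw kpsg
Hunk 5: at line 1 remove [fvh,gdw] add [cvhj,cva,xobij] -> 5 lines: okon cvhj cva xobij kpsg
Hunk 6: at line 1 remove [cva] add [siq,kshnc] -> 6 lines: okon cvhj siq kshnc xobij kpsg
Hunk 7: at line 2 remove [siq,kshnc,xobij] add [mam,xstt,owqmk] -> 6 lines: okon cvhj mam xstt owqmk kpsg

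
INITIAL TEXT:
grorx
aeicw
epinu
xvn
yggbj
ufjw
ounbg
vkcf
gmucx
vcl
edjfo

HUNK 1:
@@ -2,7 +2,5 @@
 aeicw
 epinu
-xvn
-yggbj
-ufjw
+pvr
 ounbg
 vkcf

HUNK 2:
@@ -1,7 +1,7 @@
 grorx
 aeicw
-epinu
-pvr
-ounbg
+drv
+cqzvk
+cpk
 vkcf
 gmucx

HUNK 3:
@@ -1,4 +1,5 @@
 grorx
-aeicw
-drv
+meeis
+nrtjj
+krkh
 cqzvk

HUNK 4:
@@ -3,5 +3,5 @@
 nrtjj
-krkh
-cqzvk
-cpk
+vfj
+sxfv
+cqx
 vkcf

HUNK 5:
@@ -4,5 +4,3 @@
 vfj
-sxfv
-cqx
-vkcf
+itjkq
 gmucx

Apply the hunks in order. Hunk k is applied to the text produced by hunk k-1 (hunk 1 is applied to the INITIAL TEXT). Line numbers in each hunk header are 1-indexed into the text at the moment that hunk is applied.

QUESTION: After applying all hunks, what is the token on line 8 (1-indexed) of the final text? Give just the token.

Hunk 1: at line 2 remove [xvn,yggbj,ufjw] add [pvr] -> 9 lines: grorx aeicw epinu pvr ounbg vkcf gmucx vcl edjfo
Hunk 2: at line 1 remove [epinu,pvr,ounbg] add [drv,cqzvk,cpk] -> 9 lines: grorx aeicw drv cqzvk cpk vkcf gmucx vcl edjfo
Hunk 3: at line 1 remove [aeicw,drv] add [meeis,nrtjj,krkh] -> 10 lines: grorx meeis nrtjj krkh cqzvk cpk vkcf gmucx vcl edjfo
Hunk 4: at line 3 remove [krkh,cqzvk,cpk] add [vfj,sxfv,cqx] -> 10 lines: grorx meeis nrtjj vfj sxfv cqx vkcf gmucx vcl edjfo
Hunk 5: at line 4 remove [sxfv,cqx,vkcf] add [itjkq] -> 8 lines: grorx meeis nrtjj vfj itjkq gmucx vcl edjfo
Final line 8: edjfo

Answer: edjfo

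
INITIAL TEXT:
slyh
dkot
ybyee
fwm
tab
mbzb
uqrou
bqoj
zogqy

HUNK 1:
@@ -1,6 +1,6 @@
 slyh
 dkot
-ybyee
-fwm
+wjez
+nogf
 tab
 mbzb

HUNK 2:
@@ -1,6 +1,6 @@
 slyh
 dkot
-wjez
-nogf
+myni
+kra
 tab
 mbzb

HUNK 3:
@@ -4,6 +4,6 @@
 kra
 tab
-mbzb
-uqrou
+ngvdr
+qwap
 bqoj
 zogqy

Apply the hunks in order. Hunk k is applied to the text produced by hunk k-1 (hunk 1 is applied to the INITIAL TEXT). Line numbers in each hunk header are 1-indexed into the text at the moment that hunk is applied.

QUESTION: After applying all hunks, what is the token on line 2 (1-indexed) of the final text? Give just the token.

Hunk 1: at line 1 remove [ybyee,fwm] add [wjez,nogf] -> 9 lines: slyh dkot wjez nogf tab mbzb uqrou bqoj zogqy
Hunk 2: at line 1 remove [wjez,nogf] add [myni,kra] -> 9 lines: slyh dkot myni kra tab mbzb uqrou bqoj zogqy
Hunk 3: at line 4 remove [mbzb,uqrou] add [ngvdr,qwap] -> 9 lines: slyh dkot myni kra tab ngvdr qwap bqoj zogqy
Final line 2: dkot

Answer: dkot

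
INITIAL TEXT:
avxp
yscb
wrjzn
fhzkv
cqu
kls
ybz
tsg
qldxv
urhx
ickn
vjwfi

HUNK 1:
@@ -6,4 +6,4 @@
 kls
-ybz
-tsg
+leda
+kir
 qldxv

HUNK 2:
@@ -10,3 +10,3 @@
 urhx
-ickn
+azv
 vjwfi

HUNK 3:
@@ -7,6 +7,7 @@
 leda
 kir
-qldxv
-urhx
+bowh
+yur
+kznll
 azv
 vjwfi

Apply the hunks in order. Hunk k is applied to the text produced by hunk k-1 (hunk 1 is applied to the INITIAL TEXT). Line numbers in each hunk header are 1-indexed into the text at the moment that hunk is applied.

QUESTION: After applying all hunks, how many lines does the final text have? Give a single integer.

Hunk 1: at line 6 remove [ybz,tsg] add [leda,kir] -> 12 lines: avxp yscb wrjzn fhzkv cqu kls leda kir qldxv urhx ickn vjwfi
Hunk 2: at line 10 remove [ickn] add [azv] -> 12 lines: avxp yscb wrjzn fhzkv cqu kls leda kir qldxv urhx azv vjwfi
Hunk 3: at line 7 remove [qldxv,urhx] add [bowh,yur,kznll] -> 13 lines: avxp yscb wrjzn fhzkv cqu kls leda kir bowh yur kznll azv vjwfi
Final line count: 13

Answer: 13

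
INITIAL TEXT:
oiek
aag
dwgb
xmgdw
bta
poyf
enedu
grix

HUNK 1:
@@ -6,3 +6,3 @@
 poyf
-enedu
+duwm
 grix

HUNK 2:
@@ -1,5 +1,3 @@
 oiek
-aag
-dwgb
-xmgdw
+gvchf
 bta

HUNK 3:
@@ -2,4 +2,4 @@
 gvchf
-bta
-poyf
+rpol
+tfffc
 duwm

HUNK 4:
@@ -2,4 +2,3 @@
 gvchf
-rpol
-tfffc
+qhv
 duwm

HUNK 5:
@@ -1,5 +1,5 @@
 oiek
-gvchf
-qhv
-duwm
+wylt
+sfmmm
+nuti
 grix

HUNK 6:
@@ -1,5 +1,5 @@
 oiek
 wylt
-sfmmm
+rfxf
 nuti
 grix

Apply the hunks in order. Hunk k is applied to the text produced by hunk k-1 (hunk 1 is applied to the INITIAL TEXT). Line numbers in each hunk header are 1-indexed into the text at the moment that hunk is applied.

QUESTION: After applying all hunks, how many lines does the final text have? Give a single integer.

Hunk 1: at line 6 remove [enedu] add [duwm] -> 8 lines: oiek aag dwgb xmgdw bta poyf duwm grix
Hunk 2: at line 1 remove [aag,dwgb,xmgdw] add [gvchf] -> 6 lines: oiek gvchf bta poyf duwm grix
Hunk 3: at line 2 remove [bta,poyf] add [rpol,tfffc] -> 6 lines: oiek gvchf rpol tfffc duwm grix
Hunk 4: at line 2 remove [rpol,tfffc] add [qhv] -> 5 lines: oiek gvchf qhv duwm grix
Hunk 5: at line 1 remove [gvchf,qhv,duwm] add [wylt,sfmmm,nuti] -> 5 lines: oiek wylt sfmmm nuti grix
Hunk 6: at line 1 remove [sfmmm] add [rfxf] -> 5 lines: oiek wylt rfxf nuti grix
Final line count: 5

Answer: 5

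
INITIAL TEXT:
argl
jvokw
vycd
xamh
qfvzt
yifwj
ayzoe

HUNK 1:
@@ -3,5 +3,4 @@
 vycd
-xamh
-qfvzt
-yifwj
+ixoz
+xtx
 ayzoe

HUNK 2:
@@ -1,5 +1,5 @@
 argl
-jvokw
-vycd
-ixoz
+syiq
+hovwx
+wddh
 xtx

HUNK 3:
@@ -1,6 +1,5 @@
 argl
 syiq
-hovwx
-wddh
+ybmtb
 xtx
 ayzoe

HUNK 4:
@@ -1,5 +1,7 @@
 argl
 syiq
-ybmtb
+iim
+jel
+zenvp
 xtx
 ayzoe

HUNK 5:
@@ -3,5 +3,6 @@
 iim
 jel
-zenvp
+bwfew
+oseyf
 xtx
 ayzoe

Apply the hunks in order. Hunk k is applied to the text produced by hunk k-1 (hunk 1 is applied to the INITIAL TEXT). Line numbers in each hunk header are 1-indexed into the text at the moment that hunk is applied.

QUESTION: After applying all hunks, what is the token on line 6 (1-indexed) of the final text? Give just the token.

Answer: oseyf

Derivation:
Hunk 1: at line 3 remove [xamh,qfvzt,yifwj] add [ixoz,xtx] -> 6 lines: argl jvokw vycd ixoz xtx ayzoe
Hunk 2: at line 1 remove [jvokw,vycd,ixoz] add [syiq,hovwx,wddh] -> 6 lines: argl syiq hovwx wddh xtx ayzoe
Hunk 3: at line 1 remove [hovwx,wddh] add [ybmtb] -> 5 lines: argl syiq ybmtb xtx ayzoe
Hunk 4: at line 1 remove [ybmtb] add [iim,jel,zenvp] -> 7 lines: argl syiq iim jel zenvp xtx ayzoe
Hunk 5: at line 3 remove [zenvp] add [bwfew,oseyf] -> 8 lines: argl syiq iim jel bwfew oseyf xtx ayzoe
Final line 6: oseyf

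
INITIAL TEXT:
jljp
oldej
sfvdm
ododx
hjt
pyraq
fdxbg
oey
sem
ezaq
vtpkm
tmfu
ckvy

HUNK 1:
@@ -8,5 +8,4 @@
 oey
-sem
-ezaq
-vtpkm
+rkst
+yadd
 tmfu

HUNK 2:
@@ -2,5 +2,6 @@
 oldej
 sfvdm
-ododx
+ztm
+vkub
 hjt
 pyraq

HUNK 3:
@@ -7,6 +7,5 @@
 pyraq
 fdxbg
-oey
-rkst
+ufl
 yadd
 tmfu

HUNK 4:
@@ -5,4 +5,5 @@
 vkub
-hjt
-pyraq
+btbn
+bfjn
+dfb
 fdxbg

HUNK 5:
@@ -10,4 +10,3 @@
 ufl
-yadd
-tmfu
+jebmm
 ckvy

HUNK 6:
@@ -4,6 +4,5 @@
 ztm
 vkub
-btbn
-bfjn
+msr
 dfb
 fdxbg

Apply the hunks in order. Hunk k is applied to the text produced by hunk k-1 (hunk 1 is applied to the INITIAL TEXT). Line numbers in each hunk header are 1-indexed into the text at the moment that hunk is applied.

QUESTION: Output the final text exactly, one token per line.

Hunk 1: at line 8 remove [sem,ezaq,vtpkm] add [rkst,yadd] -> 12 lines: jljp oldej sfvdm ododx hjt pyraq fdxbg oey rkst yadd tmfu ckvy
Hunk 2: at line 2 remove [ododx] add [ztm,vkub] -> 13 lines: jljp oldej sfvdm ztm vkub hjt pyraq fdxbg oey rkst yadd tmfu ckvy
Hunk 3: at line 7 remove [oey,rkst] add [ufl] -> 12 lines: jljp oldej sfvdm ztm vkub hjt pyraq fdxbg ufl yadd tmfu ckvy
Hunk 4: at line 5 remove [hjt,pyraq] add [btbn,bfjn,dfb] -> 13 lines: jljp oldej sfvdm ztm vkub btbn bfjn dfb fdxbg ufl yadd tmfu ckvy
Hunk 5: at line 10 remove [yadd,tmfu] add [jebmm] -> 12 lines: jljp oldej sfvdm ztm vkub btbn bfjn dfb fdxbg ufl jebmm ckvy
Hunk 6: at line 4 remove [btbn,bfjn] add [msr] -> 11 lines: jljp oldej sfvdm ztm vkub msr dfb fdxbg ufl jebmm ckvy

Answer: jljp
oldej
sfvdm
ztm
vkub
msr
dfb
fdxbg
ufl
jebmm
ckvy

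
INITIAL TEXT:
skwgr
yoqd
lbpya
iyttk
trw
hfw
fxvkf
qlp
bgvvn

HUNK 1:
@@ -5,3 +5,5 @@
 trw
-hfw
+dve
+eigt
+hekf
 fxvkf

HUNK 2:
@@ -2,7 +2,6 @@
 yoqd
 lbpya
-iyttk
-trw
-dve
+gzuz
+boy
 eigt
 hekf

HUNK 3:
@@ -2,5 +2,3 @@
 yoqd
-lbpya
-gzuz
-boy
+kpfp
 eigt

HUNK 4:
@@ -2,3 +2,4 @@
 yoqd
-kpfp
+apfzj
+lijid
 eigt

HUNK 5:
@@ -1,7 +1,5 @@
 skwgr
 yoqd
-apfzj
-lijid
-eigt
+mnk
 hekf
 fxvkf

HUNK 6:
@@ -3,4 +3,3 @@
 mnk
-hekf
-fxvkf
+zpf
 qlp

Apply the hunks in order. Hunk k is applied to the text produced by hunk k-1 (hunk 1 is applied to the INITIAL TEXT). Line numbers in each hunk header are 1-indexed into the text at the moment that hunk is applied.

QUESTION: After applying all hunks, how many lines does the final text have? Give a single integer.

Hunk 1: at line 5 remove [hfw] add [dve,eigt,hekf] -> 11 lines: skwgr yoqd lbpya iyttk trw dve eigt hekf fxvkf qlp bgvvn
Hunk 2: at line 2 remove [iyttk,trw,dve] add [gzuz,boy] -> 10 lines: skwgr yoqd lbpya gzuz boy eigt hekf fxvkf qlp bgvvn
Hunk 3: at line 2 remove [lbpya,gzuz,boy] add [kpfp] -> 8 lines: skwgr yoqd kpfp eigt hekf fxvkf qlp bgvvn
Hunk 4: at line 2 remove [kpfp] add [apfzj,lijid] -> 9 lines: skwgr yoqd apfzj lijid eigt hekf fxvkf qlp bgvvn
Hunk 5: at line 1 remove [apfzj,lijid,eigt] add [mnk] -> 7 lines: skwgr yoqd mnk hekf fxvkf qlp bgvvn
Hunk 6: at line 3 remove [hekf,fxvkf] add [zpf] -> 6 lines: skwgr yoqd mnk zpf qlp bgvvn
Final line count: 6

Answer: 6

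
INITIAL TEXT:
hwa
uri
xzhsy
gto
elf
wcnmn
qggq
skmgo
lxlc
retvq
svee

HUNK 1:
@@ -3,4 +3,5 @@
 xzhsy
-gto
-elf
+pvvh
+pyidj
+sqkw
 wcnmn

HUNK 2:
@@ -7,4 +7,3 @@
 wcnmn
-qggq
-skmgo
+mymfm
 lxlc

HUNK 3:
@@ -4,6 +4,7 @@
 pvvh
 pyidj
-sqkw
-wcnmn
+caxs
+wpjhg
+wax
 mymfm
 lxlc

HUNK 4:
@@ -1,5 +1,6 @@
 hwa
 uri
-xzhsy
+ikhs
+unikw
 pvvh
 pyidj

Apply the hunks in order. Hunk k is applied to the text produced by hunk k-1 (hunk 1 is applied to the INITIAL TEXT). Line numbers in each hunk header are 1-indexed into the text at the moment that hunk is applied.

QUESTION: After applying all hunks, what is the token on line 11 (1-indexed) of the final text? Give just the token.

Answer: lxlc

Derivation:
Hunk 1: at line 3 remove [gto,elf] add [pvvh,pyidj,sqkw] -> 12 lines: hwa uri xzhsy pvvh pyidj sqkw wcnmn qggq skmgo lxlc retvq svee
Hunk 2: at line 7 remove [qggq,skmgo] add [mymfm] -> 11 lines: hwa uri xzhsy pvvh pyidj sqkw wcnmn mymfm lxlc retvq svee
Hunk 3: at line 4 remove [sqkw,wcnmn] add [caxs,wpjhg,wax] -> 12 lines: hwa uri xzhsy pvvh pyidj caxs wpjhg wax mymfm lxlc retvq svee
Hunk 4: at line 1 remove [xzhsy] add [ikhs,unikw] -> 13 lines: hwa uri ikhs unikw pvvh pyidj caxs wpjhg wax mymfm lxlc retvq svee
Final line 11: lxlc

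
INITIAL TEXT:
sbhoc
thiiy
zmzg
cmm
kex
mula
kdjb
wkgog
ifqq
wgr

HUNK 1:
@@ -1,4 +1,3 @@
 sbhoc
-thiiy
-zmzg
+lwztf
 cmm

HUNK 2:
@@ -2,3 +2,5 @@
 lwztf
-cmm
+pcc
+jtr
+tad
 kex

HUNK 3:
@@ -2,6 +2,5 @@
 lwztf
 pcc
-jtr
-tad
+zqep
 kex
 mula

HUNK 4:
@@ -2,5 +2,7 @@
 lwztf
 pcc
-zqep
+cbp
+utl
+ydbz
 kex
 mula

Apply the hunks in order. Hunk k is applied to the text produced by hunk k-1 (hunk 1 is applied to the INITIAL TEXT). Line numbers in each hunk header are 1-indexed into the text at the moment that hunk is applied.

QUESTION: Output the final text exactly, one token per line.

Answer: sbhoc
lwztf
pcc
cbp
utl
ydbz
kex
mula
kdjb
wkgog
ifqq
wgr

Derivation:
Hunk 1: at line 1 remove [thiiy,zmzg] add [lwztf] -> 9 lines: sbhoc lwztf cmm kex mula kdjb wkgog ifqq wgr
Hunk 2: at line 2 remove [cmm] add [pcc,jtr,tad] -> 11 lines: sbhoc lwztf pcc jtr tad kex mula kdjb wkgog ifqq wgr
Hunk 3: at line 2 remove [jtr,tad] add [zqep] -> 10 lines: sbhoc lwztf pcc zqep kex mula kdjb wkgog ifqq wgr
Hunk 4: at line 2 remove [zqep] add [cbp,utl,ydbz] -> 12 lines: sbhoc lwztf pcc cbp utl ydbz kex mula kdjb wkgog ifqq wgr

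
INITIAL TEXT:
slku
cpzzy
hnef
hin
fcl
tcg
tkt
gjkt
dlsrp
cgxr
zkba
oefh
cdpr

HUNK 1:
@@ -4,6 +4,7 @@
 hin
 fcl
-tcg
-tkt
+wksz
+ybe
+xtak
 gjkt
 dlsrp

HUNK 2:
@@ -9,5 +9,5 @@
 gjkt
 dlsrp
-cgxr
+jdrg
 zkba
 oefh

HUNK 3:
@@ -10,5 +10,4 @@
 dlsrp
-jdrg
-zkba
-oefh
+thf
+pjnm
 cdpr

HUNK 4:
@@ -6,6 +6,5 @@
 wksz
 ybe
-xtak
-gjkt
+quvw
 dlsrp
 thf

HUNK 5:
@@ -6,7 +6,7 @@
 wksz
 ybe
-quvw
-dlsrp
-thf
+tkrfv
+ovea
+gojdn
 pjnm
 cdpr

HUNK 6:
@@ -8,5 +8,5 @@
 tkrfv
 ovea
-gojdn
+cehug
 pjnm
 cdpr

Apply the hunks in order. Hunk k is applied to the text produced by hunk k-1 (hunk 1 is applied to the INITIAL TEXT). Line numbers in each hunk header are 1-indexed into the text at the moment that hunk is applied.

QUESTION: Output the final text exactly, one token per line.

Answer: slku
cpzzy
hnef
hin
fcl
wksz
ybe
tkrfv
ovea
cehug
pjnm
cdpr

Derivation:
Hunk 1: at line 4 remove [tcg,tkt] add [wksz,ybe,xtak] -> 14 lines: slku cpzzy hnef hin fcl wksz ybe xtak gjkt dlsrp cgxr zkba oefh cdpr
Hunk 2: at line 9 remove [cgxr] add [jdrg] -> 14 lines: slku cpzzy hnef hin fcl wksz ybe xtak gjkt dlsrp jdrg zkba oefh cdpr
Hunk 3: at line 10 remove [jdrg,zkba,oefh] add [thf,pjnm] -> 13 lines: slku cpzzy hnef hin fcl wksz ybe xtak gjkt dlsrp thf pjnm cdpr
Hunk 4: at line 6 remove [xtak,gjkt] add [quvw] -> 12 lines: slku cpzzy hnef hin fcl wksz ybe quvw dlsrp thf pjnm cdpr
Hunk 5: at line 6 remove [quvw,dlsrp,thf] add [tkrfv,ovea,gojdn] -> 12 lines: slku cpzzy hnef hin fcl wksz ybe tkrfv ovea gojdn pjnm cdpr
Hunk 6: at line 8 remove [gojdn] add [cehug] -> 12 lines: slku cpzzy hnef hin fcl wksz ybe tkrfv ovea cehug pjnm cdpr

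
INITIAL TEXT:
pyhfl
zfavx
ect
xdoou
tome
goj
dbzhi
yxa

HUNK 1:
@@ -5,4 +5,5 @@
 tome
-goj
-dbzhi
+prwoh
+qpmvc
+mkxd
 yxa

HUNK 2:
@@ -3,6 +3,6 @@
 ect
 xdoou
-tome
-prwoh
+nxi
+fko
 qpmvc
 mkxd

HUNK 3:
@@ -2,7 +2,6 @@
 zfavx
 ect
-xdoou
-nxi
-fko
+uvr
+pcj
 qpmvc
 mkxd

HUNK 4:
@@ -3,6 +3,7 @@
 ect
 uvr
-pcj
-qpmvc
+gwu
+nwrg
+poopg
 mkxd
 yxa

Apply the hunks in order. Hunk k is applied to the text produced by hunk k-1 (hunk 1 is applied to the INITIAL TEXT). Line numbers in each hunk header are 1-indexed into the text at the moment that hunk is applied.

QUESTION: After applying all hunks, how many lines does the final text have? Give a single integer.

Hunk 1: at line 5 remove [goj,dbzhi] add [prwoh,qpmvc,mkxd] -> 9 lines: pyhfl zfavx ect xdoou tome prwoh qpmvc mkxd yxa
Hunk 2: at line 3 remove [tome,prwoh] add [nxi,fko] -> 9 lines: pyhfl zfavx ect xdoou nxi fko qpmvc mkxd yxa
Hunk 3: at line 2 remove [xdoou,nxi,fko] add [uvr,pcj] -> 8 lines: pyhfl zfavx ect uvr pcj qpmvc mkxd yxa
Hunk 4: at line 3 remove [pcj,qpmvc] add [gwu,nwrg,poopg] -> 9 lines: pyhfl zfavx ect uvr gwu nwrg poopg mkxd yxa
Final line count: 9

Answer: 9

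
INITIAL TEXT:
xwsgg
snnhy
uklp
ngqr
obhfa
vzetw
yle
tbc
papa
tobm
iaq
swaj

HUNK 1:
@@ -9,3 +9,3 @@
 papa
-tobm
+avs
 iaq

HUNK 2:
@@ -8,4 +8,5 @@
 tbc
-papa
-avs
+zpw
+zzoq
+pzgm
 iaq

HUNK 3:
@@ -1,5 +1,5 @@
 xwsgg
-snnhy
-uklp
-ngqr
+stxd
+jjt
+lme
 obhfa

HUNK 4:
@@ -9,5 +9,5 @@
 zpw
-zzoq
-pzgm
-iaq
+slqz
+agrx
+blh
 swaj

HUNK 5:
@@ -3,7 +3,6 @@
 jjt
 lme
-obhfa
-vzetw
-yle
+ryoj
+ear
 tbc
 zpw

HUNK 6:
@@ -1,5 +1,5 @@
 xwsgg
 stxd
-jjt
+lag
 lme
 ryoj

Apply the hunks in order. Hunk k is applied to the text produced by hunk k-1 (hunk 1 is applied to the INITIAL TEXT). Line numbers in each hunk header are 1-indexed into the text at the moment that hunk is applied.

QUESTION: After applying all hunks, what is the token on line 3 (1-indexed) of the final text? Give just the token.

Answer: lag

Derivation:
Hunk 1: at line 9 remove [tobm] add [avs] -> 12 lines: xwsgg snnhy uklp ngqr obhfa vzetw yle tbc papa avs iaq swaj
Hunk 2: at line 8 remove [papa,avs] add [zpw,zzoq,pzgm] -> 13 lines: xwsgg snnhy uklp ngqr obhfa vzetw yle tbc zpw zzoq pzgm iaq swaj
Hunk 3: at line 1 remove [snnhy,uklp,ngqr] add [stxd,jjt,lme] -> 13 lines: xwsgg stxd jjt lme obhfa vzetw yle tbc zpw zzoq pzgm iaq swaj
Hunk 4: at line 9 remove [zzoq,pzgm,iaq] add [slqz,agrx,blh] -> 13 lines: xwsgg stxd jjt lme obhfa vzetw yle tbc zpw slqz agrx blh swaj
Hunk 5: at line 3 remove [obhfa,vzetw,yle] add [ryoj,ear] -> 12 lines: xwsgg stxd jjt lme ryoj ear tbc zpw slqz agrx blh swaj
Hunk 6: at line 1 remove [jjt] add [lag] -> 12 lines: xwsgg stxd lag lme ryoj ear tbc zpw slqz agrx blh swaj
Final line 3: lag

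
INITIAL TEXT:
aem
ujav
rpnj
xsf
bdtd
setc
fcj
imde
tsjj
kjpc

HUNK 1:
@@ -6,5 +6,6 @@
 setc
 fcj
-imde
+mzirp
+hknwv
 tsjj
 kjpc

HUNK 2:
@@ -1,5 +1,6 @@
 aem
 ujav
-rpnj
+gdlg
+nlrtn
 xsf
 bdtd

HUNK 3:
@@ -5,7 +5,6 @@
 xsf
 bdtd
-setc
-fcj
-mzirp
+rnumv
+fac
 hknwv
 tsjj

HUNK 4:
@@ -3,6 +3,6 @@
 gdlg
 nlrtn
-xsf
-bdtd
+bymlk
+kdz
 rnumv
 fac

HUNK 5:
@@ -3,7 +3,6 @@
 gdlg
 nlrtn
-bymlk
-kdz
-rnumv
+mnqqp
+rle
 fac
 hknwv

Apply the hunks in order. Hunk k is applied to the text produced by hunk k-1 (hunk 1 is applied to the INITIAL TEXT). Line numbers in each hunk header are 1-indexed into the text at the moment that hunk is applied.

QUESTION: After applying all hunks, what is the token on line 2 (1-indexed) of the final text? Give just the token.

Answer: ujav

Derivation:
Hunk 1: at line 6 remove [imde] add [mzirp,hknwv] -> 11 lines: aem ujav rpnj xsf bdtd setc fcj mzirp hknwv tsjj kjpc
Hunk 2: at line 1 remove [rpnj] add [gdlg,nlrtn] -> 12 lines: aem ujav gdlg nlrtn xsf bdtd setc fcj mzirp hknwv tsjj kjpc
Hunk 3: at line 5 remove [setc,fcj,mzirp] add [rnumv,fac] -> 11 lines: aem ujav gdlg nlrtn xsf bdtd rnumv fac hknwv tsjj kjpc
Hunk 4: at line 3 remove [xsf,bdtd] add [bymlk,kdz] -> 11 lines: aem ujav gdlg nlrtn bymlk kdz rnumv fac hknwv tsjj kjpc
Hunk 5: at line 3 remove [bymlk,kdz,rnumv] add [mnqqp,rle] -> 10 lines: aem ujav gdlg nlrtn mnqqp rle fac hknwv tsjj kjpc
Final line 2: ujav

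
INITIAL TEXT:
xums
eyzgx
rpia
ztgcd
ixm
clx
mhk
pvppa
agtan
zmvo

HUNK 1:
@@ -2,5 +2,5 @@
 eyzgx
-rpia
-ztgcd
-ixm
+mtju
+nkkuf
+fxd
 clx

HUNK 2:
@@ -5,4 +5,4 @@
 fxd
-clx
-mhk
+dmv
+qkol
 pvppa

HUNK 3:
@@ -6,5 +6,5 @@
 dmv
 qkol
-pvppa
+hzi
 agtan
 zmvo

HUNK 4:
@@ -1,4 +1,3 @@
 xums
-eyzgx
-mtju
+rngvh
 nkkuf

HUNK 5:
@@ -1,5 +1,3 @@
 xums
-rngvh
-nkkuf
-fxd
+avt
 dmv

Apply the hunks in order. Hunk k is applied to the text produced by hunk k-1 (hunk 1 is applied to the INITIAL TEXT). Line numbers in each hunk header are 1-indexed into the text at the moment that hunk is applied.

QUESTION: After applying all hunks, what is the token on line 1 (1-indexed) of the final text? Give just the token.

Hunk 1: at line 2 remove [rpia,ztgcd,ixm] add [mtju,nkkuf,fxd] -> 10 lines: xums eyzgx mtju nkkuf fxd clx mhk pvppa agtan zmvo
Hunk 2: at line 5 remove [clx,mhk] add [dmv,qkol] -> 10 lines: xums eyzgx mtju nkkuf fxd dmv qkol pvppa agtan zmvo
Hunk 3: at line 6 remove [pvppa] add [hzi] -> 10 lines: xums eyzgx mtju nkkuf fxd dmv qkol hzi agtan zmvo
Hunk 4: at line 1 remove [eyzgx,mtju] add [rngvh] -> 9 lines: xums rngvh nkkuf fxd dmv qkol hzi agtan zmvo
Hunk 5: at line 1 remove [rngvh,nkkuf,fxd] add [avt] -> 7 lines: xums avt dmv qkol hzi agtan zmvo
Final line 1: xums

Answer: xums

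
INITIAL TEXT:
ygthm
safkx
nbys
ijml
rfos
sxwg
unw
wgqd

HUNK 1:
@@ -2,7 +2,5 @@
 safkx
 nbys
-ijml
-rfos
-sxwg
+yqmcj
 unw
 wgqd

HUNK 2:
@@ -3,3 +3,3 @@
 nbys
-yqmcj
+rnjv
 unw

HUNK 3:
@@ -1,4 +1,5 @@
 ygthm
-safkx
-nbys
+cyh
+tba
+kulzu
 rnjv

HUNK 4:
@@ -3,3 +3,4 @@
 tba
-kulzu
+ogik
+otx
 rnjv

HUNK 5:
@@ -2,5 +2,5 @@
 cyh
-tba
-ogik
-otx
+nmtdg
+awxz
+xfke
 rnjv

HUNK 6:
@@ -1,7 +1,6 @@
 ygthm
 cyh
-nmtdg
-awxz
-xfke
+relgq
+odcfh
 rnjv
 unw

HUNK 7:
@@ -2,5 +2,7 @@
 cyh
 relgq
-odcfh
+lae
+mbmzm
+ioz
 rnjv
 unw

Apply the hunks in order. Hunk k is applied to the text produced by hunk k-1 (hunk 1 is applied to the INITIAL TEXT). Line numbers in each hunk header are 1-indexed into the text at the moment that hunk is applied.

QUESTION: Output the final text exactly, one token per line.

Answer: ygthm
cyh
relgq
lae
mbmzm
ioz
rnjv
unw
wgqd

Derivation:
Hunk 1: at line 2 remove [ijml,rfos,sxwg] add [yqmcj] -> 6 lines: ygthm safkx nbys yqmcj unw wgqd
Hunk 2: at line 3 remove [yqmcj] add [rnjv] -> 6 lines: ygthm safkx nbys rnjv unw wgqd
Hunk 3: at line 1 remove [safkx,nbys] add [cyh,tba,kulzu] -> 7 lines: ygthm cyh tba kulzu rnjv unw wgqd
Hunk 4: at line 3 remove [kulzu] add [ogik,otx] -> 8 lines: ygthm cyh tba ogik otx rnjv unw wgqd
Hunk 5: at line 2 remove [tba,ogik,otx] add [nmtdg,awxz,xfke] -> 8 lines: ygthm cyh nmtdg awxz xfke rnjv unw wgqd
Hunk 6: at line 1 remove [nmtdg,awxz,xfke] add [relgq,odcfh] -> 7 lines: ygthm cyh relgq odcfh rnjv unw wgqd
Hunk 7: at line 2 remove [odcfh] add [lae,mbmzm,ioz] -> 9 lines: ygthm cyh relgq lae mbmzm ioz rnjv unw wgqd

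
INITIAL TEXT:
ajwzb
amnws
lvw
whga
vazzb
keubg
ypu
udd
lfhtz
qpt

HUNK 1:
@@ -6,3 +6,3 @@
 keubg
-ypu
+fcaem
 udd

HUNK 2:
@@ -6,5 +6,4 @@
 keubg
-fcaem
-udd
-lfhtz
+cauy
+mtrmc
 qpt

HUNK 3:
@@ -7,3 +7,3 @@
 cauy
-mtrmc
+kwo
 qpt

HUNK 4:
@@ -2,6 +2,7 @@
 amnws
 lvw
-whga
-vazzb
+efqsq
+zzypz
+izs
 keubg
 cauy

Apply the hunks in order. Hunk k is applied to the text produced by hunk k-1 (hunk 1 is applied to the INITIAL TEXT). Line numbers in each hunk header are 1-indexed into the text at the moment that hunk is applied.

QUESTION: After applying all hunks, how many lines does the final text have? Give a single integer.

Hunk 1: at line 6 remove [ypu] add [fcaem] -> 10 lines: ajwzb amnws lvw whga vazzb keubg fcaem udd lfhtz qpt
Hunk 2: at line 6 remove [fcaem,udd,lfhtz] add [cauy,mtrmc] -> 9 lines: ajwzb amnws lvw whga vazzb keubg cauy mtrmc qpt
Hunk 3: at line 7 remove [mtrmc] add [kwo] -> 9 lines: ajwzb amnws lvw whga vazzb keubg cauy kwo qpt
Hunk 4: at line 2 remove [whga,vazzb] add [efqsq,zzypz,izs] -> 10 lines: ajwzb amnws lvw efqsq zzypz izs keubg cauy kwo qpt
Final line count: 10

Answer: 10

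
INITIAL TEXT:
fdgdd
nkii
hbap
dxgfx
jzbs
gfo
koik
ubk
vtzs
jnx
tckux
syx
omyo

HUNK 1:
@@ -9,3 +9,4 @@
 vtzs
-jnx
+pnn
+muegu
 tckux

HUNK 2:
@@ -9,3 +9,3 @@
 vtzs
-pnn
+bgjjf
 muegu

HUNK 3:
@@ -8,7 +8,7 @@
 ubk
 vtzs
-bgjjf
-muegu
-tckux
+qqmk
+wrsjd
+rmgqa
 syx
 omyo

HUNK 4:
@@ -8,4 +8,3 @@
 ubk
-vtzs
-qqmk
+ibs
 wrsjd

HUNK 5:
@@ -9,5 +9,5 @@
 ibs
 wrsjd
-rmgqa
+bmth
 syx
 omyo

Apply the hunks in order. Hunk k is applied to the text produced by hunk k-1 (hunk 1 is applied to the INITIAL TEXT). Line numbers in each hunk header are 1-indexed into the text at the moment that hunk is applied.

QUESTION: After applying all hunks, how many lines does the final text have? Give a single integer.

Answer: 13

Derivation:
Hunk 1: at line 9 remove [jnx] add [pnn,muegu] -> 14 lines: fdgdd nkii hbap dxgfx jzbs gfo koik ubk vtzs pnn muegu tckux syx omyo
Hunk 2: at line 9 remove [pnn] add [bgjjf] -> 14 lines: fdgdd nkii hbap dxgfx jzbs gfo koik ubk vtzs bgjjf muegu tckux syx omyo
Hunk 3: at line 8 remove [bgjjf,muegu,tckux] add [qqmk,wrsjd,rmgqa] -> 14 lines: fdgdd nkii hbap dxgfx jzbs gfo koik ubk vtzs qqmk wrsjd rmgqa syx omyo
Hunk 4: at line 8 remove [vtzs,qqmk] add [ibs] -> 13 lines: fdgdd nkii hbap dxgfx jzbs gfo koik ubk ibs wrsjd rmgqa syx omyo
Hunk 5: at line 9 remove [rmgqa] add [bmth] -> 13 lines: fdgdd nkii hbap dxgfx jzbs gfo koik ubk ibs wrsjd bmth syx omyo
Final line count: 13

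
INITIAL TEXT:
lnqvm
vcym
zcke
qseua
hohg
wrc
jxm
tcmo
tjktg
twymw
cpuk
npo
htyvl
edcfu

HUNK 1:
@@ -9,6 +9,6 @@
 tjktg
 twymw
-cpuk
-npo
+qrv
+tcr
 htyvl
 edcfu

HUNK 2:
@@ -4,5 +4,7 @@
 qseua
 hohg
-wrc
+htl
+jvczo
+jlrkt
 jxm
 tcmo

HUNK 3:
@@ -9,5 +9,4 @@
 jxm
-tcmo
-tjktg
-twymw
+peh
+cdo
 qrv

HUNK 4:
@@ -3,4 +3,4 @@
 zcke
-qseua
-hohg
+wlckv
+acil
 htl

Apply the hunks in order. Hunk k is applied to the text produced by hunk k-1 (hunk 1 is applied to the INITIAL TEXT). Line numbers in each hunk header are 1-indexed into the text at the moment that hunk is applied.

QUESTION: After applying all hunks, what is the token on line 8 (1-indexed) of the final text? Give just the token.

Hunk 1: at line 9 remove [cpuk,npo] add [qrv,tcr] -> 14 lines: lnqvm vcym zcke qseua hohg wrc jxm tcmo tjktg twymw qrv tcr htyvl edcfu
Hunk 2: at line 4 remove [wrc] add [htl,jvczo,jlrkt] -> 16 lines: lnqvm vcym zcke qseua hohg htl jvczo jlrkt jxm tcmo tjktg twymw qrv tcr htyvl edcfu
Hunk 3: at line 9 remove [tcmo,tjktg,twymw] add [peh,cdo] -> 15 lines: lnqvm vcym zcke qseua hohg htl jvczo jlrkt jxm peh cdo qrv tcr htyvl edcfu
Hunk 4: at line 3 remove [qseua,hohg] add [wlckv,acil] -> 15 lines: lnqvm vcym zcke wlckv acil htl jvczo jlrkt jxm peh cdo qrv tcr htyvl edcfu
Final line 8: jlrkt

Answer: jlrkt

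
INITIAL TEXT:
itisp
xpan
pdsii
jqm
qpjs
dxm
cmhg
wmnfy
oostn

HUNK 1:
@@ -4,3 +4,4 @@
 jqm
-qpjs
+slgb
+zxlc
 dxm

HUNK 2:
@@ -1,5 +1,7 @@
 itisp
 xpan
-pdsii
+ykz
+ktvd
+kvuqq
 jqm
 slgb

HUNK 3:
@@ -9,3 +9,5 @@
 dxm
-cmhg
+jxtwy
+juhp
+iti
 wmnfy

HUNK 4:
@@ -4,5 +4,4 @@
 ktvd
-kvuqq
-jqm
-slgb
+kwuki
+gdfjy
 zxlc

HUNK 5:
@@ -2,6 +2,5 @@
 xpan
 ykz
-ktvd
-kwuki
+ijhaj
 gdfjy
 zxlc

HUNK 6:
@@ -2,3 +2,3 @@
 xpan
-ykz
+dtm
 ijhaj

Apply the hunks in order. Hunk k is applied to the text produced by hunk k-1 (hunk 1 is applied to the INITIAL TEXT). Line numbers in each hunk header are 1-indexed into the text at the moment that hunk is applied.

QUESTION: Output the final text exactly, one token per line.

Answer: itisp
xpan
dtm
ijhaj
gdfjy
zxlc
dxm
jxtwy
juhp
iti
wmnfy
oostn

Derivation:
Hunk 1: at line 4 remove [qpjs] add [slgb,zxlc] -> 10 lines: itisp xpan pdsii jqm slgb zxlc dxm cmhg wmnfy oostn
Hunk 2: at line 1 remove [pdsii] add [ykz,ktvd,kvuqq] -> 12 lines: itisp xpan ykz ktvd kvuqq jqm slgb zxlc dxm cmhg wmnfy oostn
Hunk 3: at line 9 remove [cmhg] add [jxtwy,juhp,iti] -> 14 lines: itisp xpan ykz ktvd kvuqq jqm slgb zxlc dxm jxtwy juhp iti wmnfy oostn
Hunk 4: at line 4 remove [kvuqq,jqm,slgb] add [kwuki,gdfjy] -> 13 lines: itisp xpan ykz ktvd kwuki gdfjy zxlc dxm jxtwy juhp iti wmnfy oostn
Hunk 5: at line 2 remove [ktvd,kwuki] add [ijhaj] -> 12 lines: itisp xpan ykz ijhaj gdfjy zxlc dxm jxtwy juhp iti wmnfy oostn
Hunk 6: at line 2 remove [ykz] add [dtm] -> 12 lines: itisp xpan dtm ijhaj gdfjy zxlc dxm jxtwy juhp iti wmnfy oostn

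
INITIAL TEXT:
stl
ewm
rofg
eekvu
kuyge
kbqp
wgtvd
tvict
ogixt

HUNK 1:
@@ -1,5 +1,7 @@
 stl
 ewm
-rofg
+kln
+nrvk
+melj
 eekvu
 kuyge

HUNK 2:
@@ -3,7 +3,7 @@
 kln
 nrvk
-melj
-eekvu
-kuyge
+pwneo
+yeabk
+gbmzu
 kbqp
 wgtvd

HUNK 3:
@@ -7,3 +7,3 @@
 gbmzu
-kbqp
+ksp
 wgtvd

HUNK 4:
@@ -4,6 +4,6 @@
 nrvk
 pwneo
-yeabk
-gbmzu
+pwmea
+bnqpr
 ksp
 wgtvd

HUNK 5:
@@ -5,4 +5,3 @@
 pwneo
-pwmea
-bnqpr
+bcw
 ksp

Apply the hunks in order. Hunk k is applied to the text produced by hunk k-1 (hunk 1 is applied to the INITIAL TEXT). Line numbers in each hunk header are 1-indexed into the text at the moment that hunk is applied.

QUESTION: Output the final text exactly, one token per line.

Hunk 1: at line 1 remove [rofg] add [kln,nrvk,melj] -> 11 lines: stl ewm kln nrvk melj eekvu kuyge kbqp wgtvd tvict ogixt
Hunk 2: at line 3 remove [melj,eekvu,kuyge] add [pwneo,yeabk,gbmzu] -> 11 lines: stl ewm kln nrvk pwneo yeabk gbmzu kbqp wgtvd tvict ogixt
Hunk 3: at line 7 remove [kbqp] add [ksp] -> 11 lines: stl ewm kln nrvk pwneo yeabk gbmzu ksp wgtvd tvict ogixt
Hunk 4: at line 4 remove [yeabk,gbmzu] add [pwmea,bnqpr] -> 11 lines: stl ewm kln nrvk pwneo pwmea bnqpr ksp wgtvd tvict ogixt
Hunk 5: at line 5 remove [pwmea,bnqpr] add [bcw] -> 10 lines: stl ewm kln nrvk pwneo bcw ksp wgtvd tvict ogixt

Answer: stl
ewm
kln
nrvk
pwneo
bcw
ksp
wgtvd
tvict
ogixt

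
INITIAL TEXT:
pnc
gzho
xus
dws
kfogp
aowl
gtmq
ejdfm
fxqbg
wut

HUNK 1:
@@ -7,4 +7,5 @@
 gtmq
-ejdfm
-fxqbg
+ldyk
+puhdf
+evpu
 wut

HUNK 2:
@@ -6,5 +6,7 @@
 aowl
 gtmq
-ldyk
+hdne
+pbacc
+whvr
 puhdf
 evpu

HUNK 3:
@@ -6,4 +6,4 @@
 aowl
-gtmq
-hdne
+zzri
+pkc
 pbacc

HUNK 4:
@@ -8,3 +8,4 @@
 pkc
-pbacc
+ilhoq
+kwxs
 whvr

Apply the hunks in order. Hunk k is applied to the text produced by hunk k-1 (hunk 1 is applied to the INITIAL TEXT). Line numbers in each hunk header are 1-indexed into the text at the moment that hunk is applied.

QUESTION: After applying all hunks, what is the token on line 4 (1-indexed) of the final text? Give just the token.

Hunk 1: at line 7 remove [ejdfm,fxqbg] add [ldyk,puhdf,evpu] -> 11 lines: pnc gzho xus dws kfogp aowl gtmq ldyk puhdf evpu wut
Hunk 2: at line 6 remove [ldyk] add [hdne,pbacc,whvr] -> 13 lines: pnc gzho xus dws kfogp aowl gtmq hdne pbacc whvr puhdf evpu wut
Hunk 3: at line 6 remove [gtmq,hdne] add [zzri,pkc] -> 13 lines: pnc gzho xus dws kfogp aowl zzri pkc pbacc whvr puhdf evpu wut
Hunk 4: at line 8 remove [pbacc] add [ilhoq,kwxs] -> 14 lines: pnc gzho xus dws kfogp aowl zzri pkc ilhoq kwxs whvr puhdf evpu wut
Final line 4: dws

Answer: dws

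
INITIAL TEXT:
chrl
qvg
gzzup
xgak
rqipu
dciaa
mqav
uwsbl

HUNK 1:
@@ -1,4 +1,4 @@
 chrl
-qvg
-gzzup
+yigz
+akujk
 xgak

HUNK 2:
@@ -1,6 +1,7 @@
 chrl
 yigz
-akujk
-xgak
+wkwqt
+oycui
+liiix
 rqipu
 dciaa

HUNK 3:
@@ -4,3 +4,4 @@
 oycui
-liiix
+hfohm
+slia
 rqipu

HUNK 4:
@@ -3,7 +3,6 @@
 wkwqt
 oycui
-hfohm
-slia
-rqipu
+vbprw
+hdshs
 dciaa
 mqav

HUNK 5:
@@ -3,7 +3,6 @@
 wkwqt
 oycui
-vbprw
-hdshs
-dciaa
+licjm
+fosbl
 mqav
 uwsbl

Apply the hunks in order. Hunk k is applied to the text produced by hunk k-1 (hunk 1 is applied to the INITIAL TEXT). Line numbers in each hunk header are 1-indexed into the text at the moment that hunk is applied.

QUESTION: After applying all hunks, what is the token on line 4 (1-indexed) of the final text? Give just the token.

Answer: oycui

Derivation:
Hunk 1: at line 1 remove [qvg,gzzup] add [yigz,akujk] -> 8 lines: chrl yigz akujk xgak rqipu dciaa mqav uwsbl
Hunk 2: at line 1 remove [akujk,xgak] add [wkwqt,oycui,liiix] -> 9 lines: chrl yigz wkwqt oycui liiix rqipu dciaa mqav uwsbl
Hunk 3: at line 4 remove [liiix] add [hfohm,slia] -> 10 lines: chrl yigz wkwqt oycui hfohm slia rqipu dciaa mqav uwsbl
Hunk 4: at line 3 remove [hfohm,slia,rqipu] add [vbprw,hdshs] -> 9 lines: chrl yigz wkwqt oycui vbprw hdshs dciaa mqav uwsbl
Hunk 5: at line 3 remove [vbprw,hdshs,dciaa] add [licjm,fosbl] -> 8 lines: chrl yigz wkwqt oycui licjm fosbl mqav uwsbl
Final line 4: oycui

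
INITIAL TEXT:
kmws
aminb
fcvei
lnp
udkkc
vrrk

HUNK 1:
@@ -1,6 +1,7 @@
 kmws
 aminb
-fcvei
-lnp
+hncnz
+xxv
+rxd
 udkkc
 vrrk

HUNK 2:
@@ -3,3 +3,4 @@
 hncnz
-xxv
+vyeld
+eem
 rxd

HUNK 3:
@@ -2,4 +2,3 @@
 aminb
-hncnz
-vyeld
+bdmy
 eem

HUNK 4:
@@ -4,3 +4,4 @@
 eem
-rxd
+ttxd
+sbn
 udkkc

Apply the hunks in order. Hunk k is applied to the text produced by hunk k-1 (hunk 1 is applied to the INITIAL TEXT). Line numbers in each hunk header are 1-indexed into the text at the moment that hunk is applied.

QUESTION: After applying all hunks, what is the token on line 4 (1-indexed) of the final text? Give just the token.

Answer: eem

Derivation:
Hunk 1: at line 1 remove [fcvei,lnp] add [hncnz,xxv,rxd] -> 7 lines: kmws aminb hncnz xxv rxd udkkc vrrk
Hunk 2: at line 3 remove [xxv] add [vyeld,eem] -> 8 lines: kmws aminb hncnz vyeld eem rxd udkkc vrrk
Hunk 3: at line 2 remove [hncnz,vyeld] add [bdmy] -> 7 lines: kmws aminb bdmy eem rxd udkkc vrrk
Hunk 4: at line 4 remove [rxd] add [ttxd,sbn] -> 8 lines: kmws aminb bdmy eem ttxd sbn udkkc vrrk
Final line 4: eem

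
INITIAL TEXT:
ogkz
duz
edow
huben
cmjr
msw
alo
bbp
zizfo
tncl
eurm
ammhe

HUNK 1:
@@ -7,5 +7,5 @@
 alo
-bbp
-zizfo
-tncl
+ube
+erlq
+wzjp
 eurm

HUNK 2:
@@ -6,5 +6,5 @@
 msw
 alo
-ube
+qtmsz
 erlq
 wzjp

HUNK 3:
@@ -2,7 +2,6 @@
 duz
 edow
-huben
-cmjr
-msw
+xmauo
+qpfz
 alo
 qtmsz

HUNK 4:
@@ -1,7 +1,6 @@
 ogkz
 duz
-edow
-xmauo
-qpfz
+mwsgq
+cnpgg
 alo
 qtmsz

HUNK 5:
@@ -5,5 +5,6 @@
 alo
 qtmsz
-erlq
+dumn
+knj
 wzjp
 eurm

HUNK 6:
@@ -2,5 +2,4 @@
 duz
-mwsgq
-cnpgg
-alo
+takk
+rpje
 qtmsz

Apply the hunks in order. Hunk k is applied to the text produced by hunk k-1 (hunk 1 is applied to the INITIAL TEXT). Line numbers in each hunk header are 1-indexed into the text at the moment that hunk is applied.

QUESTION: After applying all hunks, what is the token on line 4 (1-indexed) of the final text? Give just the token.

Answer: rpje

Derivation:
Hunk 1: at line 7 remove [bbp,zizfo,tncl] add [ube,erlq,wzjp] -> 12 lines: ogkz duz edow huben cmjr msw alo ube erlq wzjp eurm ammhe
Hunk 2: at line 6 remove [ube] add [qtmsz] -> 12 lines: ogkz duz edow huben cmjr msw alo qtmsz erlq wzjp eurm ammhe
Hunk 3: at line 2 remove [huben,cmjr,msw] add [xmauo,qpfz] -> 11 lines: ogkz duz edow xmauo qpfz alo qtmsz erlq wzjp eurm ammhe
Hunk 4: at line 1 remove [edow,xmauo,qpfz] add [mwsgq,cnpgg] -> 10 lines: ogkz duz mwsgq cnpgg alo qtmsz erlq wzjp eurm ammhe
Hunk 5: at line 5 remove [erlq] add [dumn,knj] -> 11 lines: ogkz duz mwsgq cnpgg alo qtmsz dumn knj wzjp eurm ammhe
Hunk 6: at line 2 remove [mwsgq,cnpgg,alo] add [takk,rpje] -> 10 lines: ogkz duz takk rpje qtmsz dumn knj wzjp eurm ammhe
Final line 4: rpje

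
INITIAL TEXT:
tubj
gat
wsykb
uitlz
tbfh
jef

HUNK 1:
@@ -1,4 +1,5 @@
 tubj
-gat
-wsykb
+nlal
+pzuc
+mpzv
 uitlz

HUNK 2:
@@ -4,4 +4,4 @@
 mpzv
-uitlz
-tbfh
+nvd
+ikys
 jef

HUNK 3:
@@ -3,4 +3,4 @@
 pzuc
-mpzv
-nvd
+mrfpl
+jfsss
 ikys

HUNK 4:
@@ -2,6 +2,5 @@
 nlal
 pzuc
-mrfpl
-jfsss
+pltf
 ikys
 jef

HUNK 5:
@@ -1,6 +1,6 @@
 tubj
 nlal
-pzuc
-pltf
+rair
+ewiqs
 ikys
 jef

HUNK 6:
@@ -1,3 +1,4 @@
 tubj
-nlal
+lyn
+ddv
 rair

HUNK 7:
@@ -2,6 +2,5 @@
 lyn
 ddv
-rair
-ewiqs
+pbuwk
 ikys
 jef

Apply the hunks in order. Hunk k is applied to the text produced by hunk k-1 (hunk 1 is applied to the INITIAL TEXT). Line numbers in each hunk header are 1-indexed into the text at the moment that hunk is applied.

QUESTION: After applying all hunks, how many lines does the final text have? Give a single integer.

Answer: 6

Derivation:
Hunk 1: at line 1 remove [gat,wsykb] add [nlal,pzuc,mpzv] -> 7 lines: tubj nlal pzuc mpzv uitlz tbfh jef
Hunk 2: at line 4 remove [uitlz,tbfh] add [nvd,ikys] -> 7 lines: tubj nlal pzuc mpzv nvd ikys jef
Hunk 3: at line 3 remove [mpzv,nvd] add [mrfpl,jfsss] -> 7 lines: tubj nlal pzuc mrfpl jfsss ikys jef
Hunk 4: at line 2 remove [mrfpl,jfsss] add [pltf] -> 6 lines: tubj nlal pzuc pltf ikys jef
Hunk 5: at line 1 remove [pzuc,pltf] add [rair,ewiqs] -> 6 lines: tubj nlal rair ewiqs ikys jef
Hunk 6: at line 1 remove [nlal] add [lyn,ddv] -> 7 lines: tubj lyn ddv rair ewiqs ikys jef
Hunk 7: at line 2 remove [rair,ewiqs] add [pbuwk] -> 6 lines: tubj lyn ddv pbuwk ikys jef
Final line count: 6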